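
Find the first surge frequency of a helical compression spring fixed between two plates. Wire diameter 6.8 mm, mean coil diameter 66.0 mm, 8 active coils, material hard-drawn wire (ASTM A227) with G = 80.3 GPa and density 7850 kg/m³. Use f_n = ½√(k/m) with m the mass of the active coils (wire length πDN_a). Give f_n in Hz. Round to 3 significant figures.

70.2 Hz

k = Gd⁴/(8D³N_a) = (80.3×10³)(6.8⁴)/(8·66.0³·8) = 9.3312 N/mm = 9331.2 N/m
Wire length L = πDN_a = π·66.0·8 = 1658.8 mm
m = ρ·(πd²/4)·L = 7850 × 36.317×10⁻⁶ m² × 1.6588 m = 0.47289 kg
f_n = ½√(k/m) = 0.5·√(9331.2/0.47289) = 0.5·√(19732) = 70.236 Hz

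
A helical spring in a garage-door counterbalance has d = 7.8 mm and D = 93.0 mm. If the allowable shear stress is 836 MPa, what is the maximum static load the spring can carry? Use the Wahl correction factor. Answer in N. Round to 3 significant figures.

1500 N

C = D/d = 93.0/7.8 = 11.9231
K_W = (4C−1)/(4C−4) + 0.615/C = 46.692/43.692 + 0.0516 = 1.1202
τ_max = K·8FD/(πd³) → F_max = τ_allow·πd³/(8DK)
F_max = 836·π·7.8³/(8·93.0·1.1202) = 1.2463e+06/833.46 = 1495.4 N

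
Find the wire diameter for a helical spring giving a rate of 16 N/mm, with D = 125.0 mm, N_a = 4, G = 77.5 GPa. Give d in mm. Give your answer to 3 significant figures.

d = (8D³N_a·k / G)^(1/4) = (8·125.0³·4·16 / (77.5×10³))^0.25
  = (12903)^0.25 = 10.6580 mm

10.7 mm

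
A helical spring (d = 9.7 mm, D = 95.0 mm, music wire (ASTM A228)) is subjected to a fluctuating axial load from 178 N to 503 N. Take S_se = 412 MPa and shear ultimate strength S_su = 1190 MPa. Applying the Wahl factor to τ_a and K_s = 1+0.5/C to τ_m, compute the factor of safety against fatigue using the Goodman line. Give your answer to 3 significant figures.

C = D/d = 95.0/9.7 = 9.7938; K_W = (4C−1)/(4C−4)+0.615/C = 1.1481; K_s = 1+0.5/C = 1.0511
F_a = (F_max−F_min)/2 = 162.5 N; F_m = (F_max+F_min)/2 = 340.5 N
τ_a = K_W·8F_aD/(πd³) = 1.1481 × 43.073 = 49.451 MPa
τ_m = K_s·8F_mD/(πd³) = 1.0511 × 90.254 = 94.862 MPa
Goodman: 1/n_f = τ_a/S_se + τ_m/S_su = 49.451/412 + 94.862/1190 = 0.12003 + 0.07972 = 0.19974
n_f = 1/0.19974 = 5.006

5.01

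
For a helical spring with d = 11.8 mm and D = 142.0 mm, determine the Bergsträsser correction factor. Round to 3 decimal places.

1.111

C = D/d = 142.0/11.8 = 12.0339
K_B = (4C+2)/(4C−3) = 50.136/45.136 = 1.1108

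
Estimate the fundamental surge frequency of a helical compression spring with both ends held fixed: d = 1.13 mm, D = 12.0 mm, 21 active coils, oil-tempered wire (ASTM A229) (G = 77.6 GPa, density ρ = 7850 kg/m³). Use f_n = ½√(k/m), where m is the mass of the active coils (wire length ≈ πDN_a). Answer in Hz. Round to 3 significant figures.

k = Gd⁴/(8D³N_a) = (77.6×10³)(1.13⁴)/(8·12.0³·21) = 0.43584 N/mm = 435.84 N/m
Wire length L = πDN_a = π·12.0·21 = 791.68 mm
m = ρ·(πd²/4)·L = 7850 × 1.0029×10⁻⁶ m² × 0.79168 m = 0.0062326 kg
f_n = ½√(k/m) = 0.5·√(435.84/0.0062326) = 0.5·√(69929) = 132.22 Hz

132 Hz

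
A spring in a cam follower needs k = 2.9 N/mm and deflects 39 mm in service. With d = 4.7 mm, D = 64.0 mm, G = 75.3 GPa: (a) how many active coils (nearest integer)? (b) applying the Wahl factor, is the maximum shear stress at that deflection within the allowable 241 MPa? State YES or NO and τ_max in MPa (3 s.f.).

(a) 6 coils; (b) YES, τ_max = 197 MPa

N_a = Gd⁴/(8D³k) = (75.3×10³)(4.7⁴)/(8·64.0³·2.9) = 6.042 → N_a = 6
Actual rate k = Gd⁴/(8D³·6) = 2.9202 N/mm
Working load F = kδ = 2.9202·39 = 113.89 N
C = 64.0/4.7 = 13.6170; K_W = (4C−1)/(4C−4)+0.615/C = 1.1046
τ_max = K_W·8FD/(πd³) = 1.1046·178.77 = 197.47 MPa
τ_max ≤ 241 MPa → acceptable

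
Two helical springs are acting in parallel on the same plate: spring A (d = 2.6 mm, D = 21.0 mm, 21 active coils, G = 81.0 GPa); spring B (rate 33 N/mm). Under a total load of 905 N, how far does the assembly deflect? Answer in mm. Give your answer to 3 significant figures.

25.6 mm

k_A = Gd⁴/(8D³N_a) = (81.0×10³)(2.6⁴)/(8·21.0³·21) = 2.3791 N/mm
Parallel: k_eq = 2.3791 + 33 = 35.379 N/mm
δ = F/k_eq = 905/35.379 = 25.58 mm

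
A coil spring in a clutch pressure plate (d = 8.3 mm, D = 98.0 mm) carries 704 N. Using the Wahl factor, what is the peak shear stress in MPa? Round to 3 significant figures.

345 MPa

Spring index C = D/d = 98.0/8.3 = 11.8072
K_W = (4C−1)/(4C−4) + 0.615/C = 46.229/43.229 + 0.0521 = 1.1215
τ₀ = 8FD/(πd³) = 8·704·98.0/(π·8.3³) = 551936/1796.3 = 307.26 MPa
τ_max = K·τ₀ = 1.1215 × 307.26 = 344.59 MPa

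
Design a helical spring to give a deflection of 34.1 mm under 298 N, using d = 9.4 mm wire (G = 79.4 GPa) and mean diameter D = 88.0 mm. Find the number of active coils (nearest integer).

Required rate k = F/δ = 298/34.1 = 8.739 N/mm
N_a = Gd⁴/(8D³k) = (79.4×10³ × 9.4⁴)/(8 × 88.0³ × 8.739)
    = 6.19915e+08 / 4.76431e+07 = 13.01 → 13 coils

13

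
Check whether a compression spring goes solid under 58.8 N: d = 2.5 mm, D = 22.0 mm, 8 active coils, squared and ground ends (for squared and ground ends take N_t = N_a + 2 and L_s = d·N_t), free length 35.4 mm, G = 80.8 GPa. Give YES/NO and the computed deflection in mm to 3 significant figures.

k = Gd⁴/(8D³N_a) = (80.8×10³)(2.5⁴)/(8·22.0³·8) = 4.6315 N/mm
N_t = 10; L_s = 2.5·10 = 25 mm; δ_solid = L₀ − L_s = 35.4 − 25 = 10.4 mm
δ = F/k = 58.8/4.6315 = 12.696 mm
δ ≥ δ_solid → spring goes solid

YES, δ = 12.7 mm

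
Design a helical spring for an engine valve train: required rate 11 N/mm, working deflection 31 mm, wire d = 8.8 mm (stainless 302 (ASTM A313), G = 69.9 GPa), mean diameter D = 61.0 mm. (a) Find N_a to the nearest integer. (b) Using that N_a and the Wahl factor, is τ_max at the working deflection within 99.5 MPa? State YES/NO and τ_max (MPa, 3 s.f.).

(a) 21 coils; (b) YES, τ_max = 94.4 MPa

N_a = Gd⁴/(8D³k) = (69.9×10³)(8.8⁴)/(8·61.0³·11) = 20.99 → N_a = 21
Actual rate k = Gd⁴/(8D³·21) = 10.993 N/mm
Working load F = kδ = 10.993·31 = 340.78 N
C = 61.0/8.8 = 6.9318; K_W = (4C−1)/(4C−4)+0.615/C = 1.2152
τ_max = K_W·8FD/(πd³) = 1.2152·77.677 = 94.39 MPa
τ_max ≤ 99.5 MPa → acceptable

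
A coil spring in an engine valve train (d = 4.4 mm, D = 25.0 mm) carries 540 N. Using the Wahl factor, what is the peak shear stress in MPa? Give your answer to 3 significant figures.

512 MPa

Spring index C = D/d = 25.0/4.4 = 5.6818
K_W = (4C−1)/(4C−4) + 0.615/C = 21.727/18.727 + 0.1082 = 1.2684
τ₀ = 8FD/(πd³) = 8·540·25.0/(π·4.4³) = 108000/267.61 = 403.57 MPa
τ_max = K·τ₀ = 1.2684 × 403.57 = 511.9 MPa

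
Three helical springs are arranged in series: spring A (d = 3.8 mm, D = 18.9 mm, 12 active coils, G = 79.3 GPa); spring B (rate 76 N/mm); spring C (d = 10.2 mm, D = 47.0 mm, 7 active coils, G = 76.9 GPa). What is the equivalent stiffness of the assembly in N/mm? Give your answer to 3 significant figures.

k_A = Gd⁴/(8D³N_a) = (79.3×10³)(3.8⁴)/(8·18.9³·12) = 25.512 N/mm
k_C = Gd⁴/(8D³N_a) = (76.9×10³)(10.2⁴)/(8·47.0³·7) = 143.17 N/mm
Series: 1/k_eq = 1/25.512 + 1/76 + 1/143.17 = 0.059339; k_eq = 16.852 N/mm

16.9 N/mm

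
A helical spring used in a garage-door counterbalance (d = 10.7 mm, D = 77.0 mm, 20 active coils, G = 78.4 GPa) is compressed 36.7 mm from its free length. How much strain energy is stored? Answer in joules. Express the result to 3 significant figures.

9.47 J

k = Gd⁴/(8D³N_a) = (78.4×10³)(10.7⁴)/(8·77.0³·20) = 14.069 N/mm
U = ½kδ² = 0.5 × 14.069 × 36.7² = 9474.6 N·mm = 9.4746 J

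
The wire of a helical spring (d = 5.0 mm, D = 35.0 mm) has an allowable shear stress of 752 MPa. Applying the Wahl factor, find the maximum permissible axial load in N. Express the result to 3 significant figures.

870 N

C = D/d = 35.0/5.0 = 7.0000
K_W = (4C−1)/(4C−4) + 0.615/C = 27.000/24.000 + 0.0879 = 1.2129
τ_max = K·8FD/(πd³) → F_max = τ_allow·πd³/(8DK)
F_max = 752·π·5.0³/(8·35.0·1.2129) = 2.9531e+05/339.6 = 869.58 N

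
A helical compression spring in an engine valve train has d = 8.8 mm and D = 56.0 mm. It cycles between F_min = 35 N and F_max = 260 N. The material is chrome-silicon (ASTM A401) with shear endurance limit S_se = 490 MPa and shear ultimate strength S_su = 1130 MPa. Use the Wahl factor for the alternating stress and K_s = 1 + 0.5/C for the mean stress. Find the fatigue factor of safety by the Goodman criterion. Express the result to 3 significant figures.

C = D/d = 56.0/8.8 = 6.3636; K_W = (4C−1)/(4C−4)+0.615/C = 1.2365; K_s = 1+0.5/C = 1.0786
F_a = (F_max−F_min)/2 = 112.5 N; F_m = (F_max+F_min)/2 = 147.5 N
τ_a = K_W·8F_aD/(πd³) = 1.2365 × 23.541 = 29.108 MPa
τ_m = K_s·8F_mD/(πd³) = 1.0786 × 30.865 = 33.291 MPa
Goodman: 1/n_f = τ_a/S_se + τ_m/S_su = 29.108/490 + 33.291/1130 = 0.05940 + 0.02946 = 0.088865
n_f = 1/0.088865 = 11.25

11.3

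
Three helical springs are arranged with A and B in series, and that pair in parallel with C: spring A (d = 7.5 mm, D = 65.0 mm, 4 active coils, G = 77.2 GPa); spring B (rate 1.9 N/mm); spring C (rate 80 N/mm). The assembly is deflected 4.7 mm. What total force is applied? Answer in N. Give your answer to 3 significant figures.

384 N

k_A = Gd⁴/(8D³N_a) = (77.2×10³)(7.5⁴)/(8·65.0³·4) = 27.795 N/mm
Springs A,B series: k_AB = 1/(1/27.795+1/1.9) = 1.7784 N/mm; parallel with C: k_eq = 1.7784+80 = 81.778 N/mm
F = k_eq·δ = 81.778·4.7 = 384.36 N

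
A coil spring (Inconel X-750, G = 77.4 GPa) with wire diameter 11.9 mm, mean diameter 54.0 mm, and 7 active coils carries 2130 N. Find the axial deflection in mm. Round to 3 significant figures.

k = Gd⁴/(8D³N_a) = (77.4×10³)(11.9⁴)/(8·54.0³·7) = 176.02 N/mm
δ = F/k = 2130 / 176.02 = 12.101 mm

12.1 mm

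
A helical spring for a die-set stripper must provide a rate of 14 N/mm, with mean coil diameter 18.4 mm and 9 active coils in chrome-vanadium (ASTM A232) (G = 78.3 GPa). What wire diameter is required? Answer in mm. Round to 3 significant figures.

d = (8D³N_a·k / G)^(1/4) = (8·18.4³·9·14 / (78.3×10³))^0.25
  = (80.196)^0.25 = 2.9925 mm

2.99 mm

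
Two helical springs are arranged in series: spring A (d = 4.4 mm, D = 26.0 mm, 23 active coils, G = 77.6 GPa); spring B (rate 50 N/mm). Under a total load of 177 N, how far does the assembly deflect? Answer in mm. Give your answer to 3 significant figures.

23.2 mm

k_A = Gd⁴/(8D³N_a) = (77.6×10³)(4.4⁴)/(8·26.0³·23) = 8.9936 N/mm
Series: 1/k_eq = 1/8.9936 + 1/50 = 0.13119; k_eq = 7.6225 N/mm
δ = F/k_eq = 177/7.6225 = 23.221 mm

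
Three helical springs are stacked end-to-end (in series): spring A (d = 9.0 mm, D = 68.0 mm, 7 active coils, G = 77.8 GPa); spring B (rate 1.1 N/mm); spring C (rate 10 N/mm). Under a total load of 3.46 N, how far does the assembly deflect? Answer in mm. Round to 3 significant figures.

k_A = Gd⁴/(8D³N_a) = (77.8×10³)(9.0⁴)/(8·68.0³·7) = 28.989 N/mm
Series: 1/k_eq = 1/28.989 + 1/1.1 + 1/10 = 1.0436; k_eq = 0.95823 N/mm
δ = F/k_eq = 3.46/0.95823 = 3.6108 mm

3.61 mm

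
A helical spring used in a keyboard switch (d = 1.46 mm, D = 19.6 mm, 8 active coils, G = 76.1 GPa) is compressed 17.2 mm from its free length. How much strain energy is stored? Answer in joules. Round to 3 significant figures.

0.106 J

k = Gd⁴/(8D³N_a) = (76.1×10³)(1.46⁴)/(8·19.6³·8) = 0.71754 N/mm
U = ½kδ² = 0.5 × 0.71754 × 17.2² = 106.14 N·mm = 0.10614 J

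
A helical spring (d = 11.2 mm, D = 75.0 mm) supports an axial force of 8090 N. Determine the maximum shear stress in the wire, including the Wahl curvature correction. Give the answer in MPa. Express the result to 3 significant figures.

1350 MPa

Spring index C = D/d = 75.0/11.2 = 6.6964
K_W = (4C−1)/(4C−4) + 0.615/C = 25.786/22.786 + 0.0918 = 1.2235
τ₀ = 8FD/(πd³) = 8·8090·75.0/(π·11.2³) = 4.854e+06/4413.7 = 1099.8 MPa
τ_max = K·τ₀ = 1.2235 × 1099.8 = 1345.6 MPa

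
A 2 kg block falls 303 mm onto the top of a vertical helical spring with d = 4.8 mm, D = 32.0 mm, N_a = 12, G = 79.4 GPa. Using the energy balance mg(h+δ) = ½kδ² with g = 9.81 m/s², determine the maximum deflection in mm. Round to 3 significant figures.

k = Gd⁴/(8D³N_a) = (79.4×10³)(4.8⁴)/(8·32.0³·12) = 13.399 N/mm
W = mg = 2 × 9.81 = 19.62 N
½kδ² − Wδ − Wh = 0 → δ = (W + √(W² + 2kWh))/k
δ = (19.62 + √(384.94 + 159307))/13.399 = (19.62 + 399.62)/13.399 = 31.289 mm

31.3 mm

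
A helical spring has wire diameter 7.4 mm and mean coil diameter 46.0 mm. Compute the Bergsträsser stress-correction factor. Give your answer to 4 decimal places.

1.2287

C = D/d = 46.0/7.4 = 6.2162
K_B = (4C+2)/(4C−3) = 26.865/21.865 = 1.2287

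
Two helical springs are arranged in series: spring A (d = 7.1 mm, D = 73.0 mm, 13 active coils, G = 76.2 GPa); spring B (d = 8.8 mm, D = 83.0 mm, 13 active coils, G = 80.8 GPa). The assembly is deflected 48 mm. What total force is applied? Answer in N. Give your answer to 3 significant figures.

145 N

k_A = Gd⁴/(8D³N_a) = (76.2×10³)(7.1⁴)/(8·73.0³·13) = 4.7862 N/mm
k_B = Gd⁴/(8D³N_a) = (80.8×10³)(8.8⁴)/(8·83.0³·13) = 8.1484 N/mm
Series: 1/k_eq = 1/4.7862 + 1/8.1484 = 0.33166; k_eq = 3.0151 N/mm
F = k_eq·δ = 3.0151·48 = 144.73 N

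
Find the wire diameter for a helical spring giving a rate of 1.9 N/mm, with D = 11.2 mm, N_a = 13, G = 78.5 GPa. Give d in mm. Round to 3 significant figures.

1.37 mm

d = (8D³N_a·k / G)^(1/4) = (8·11.2³·13·1.9 / (78.5×10³))^0.25
  = (3.5365)^0.25 = 1.3713 mm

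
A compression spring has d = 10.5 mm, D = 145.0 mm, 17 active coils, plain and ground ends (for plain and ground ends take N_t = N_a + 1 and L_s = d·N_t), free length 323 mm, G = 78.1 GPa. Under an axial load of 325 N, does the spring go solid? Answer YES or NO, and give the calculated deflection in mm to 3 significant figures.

k = Gd⁴/(8D³N_a) = (78.1×10³)(10.5⁴)/(8·145.0³·17) = 2.2896 N/mm
N_t = 18; L_s = 10.5·18 = 189 mm; δ_solid = L₀ − L_s = 323 − 189 = 134 mm
δ = F/k = 325/2.2896 = 141.94 mm
δ ≥ δ_solid → spring goes solid

YES, δ = 142 mm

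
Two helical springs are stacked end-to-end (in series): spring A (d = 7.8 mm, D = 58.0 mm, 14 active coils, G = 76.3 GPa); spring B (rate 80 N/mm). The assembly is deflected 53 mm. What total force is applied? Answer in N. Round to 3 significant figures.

590 N

k_A = Gd⁴/(8D³N_a) = (76.3×10³)(7.8⁴)/(8·58.0³·14) = 12.924 N/mm
Series: 1/k_eq = 1/12.924 + 1/80 = 0.089875; k_eq = 11.127 N/mm
F = k_eq·δ = 11.127·53 = 589.71 N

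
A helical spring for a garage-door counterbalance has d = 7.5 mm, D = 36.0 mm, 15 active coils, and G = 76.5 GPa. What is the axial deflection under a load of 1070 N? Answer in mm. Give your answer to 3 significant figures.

k = Gd⁴/(8D³N_a) = (76.5×10³)(7.5⁴)/(8·36.0³·15) = 43.233 N/mm
δ = F/k = 1070 / 43.233 = 24.749 mm

24.7 mm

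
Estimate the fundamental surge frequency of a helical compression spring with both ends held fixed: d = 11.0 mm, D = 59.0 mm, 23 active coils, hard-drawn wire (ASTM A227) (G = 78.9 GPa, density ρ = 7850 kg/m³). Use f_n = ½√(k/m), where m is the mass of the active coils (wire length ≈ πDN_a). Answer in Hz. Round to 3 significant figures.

49.0 Hz

k = Gd⁴/(8D³N_a) = (78.9×10³)(11.0⁴)/(8·59.0³·23) = 30.568 N/mm = 30568 N/m
Wire length L = πDN_a = π·59.0·23 = 4263.1 mm
m = ρ·(πd²/4)·L = 7850 × 95.033×10⁻⁶ m² × 4.2631 m = 3.1803 kg
f_n = ½√(k/m) = 0.5·√(30568/3.1803) = 0.5·√(9611.7) = 49.02 Hz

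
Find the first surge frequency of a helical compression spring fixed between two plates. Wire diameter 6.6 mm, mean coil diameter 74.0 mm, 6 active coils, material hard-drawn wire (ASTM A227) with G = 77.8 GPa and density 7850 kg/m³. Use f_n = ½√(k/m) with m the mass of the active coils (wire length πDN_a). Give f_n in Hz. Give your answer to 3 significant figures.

71.2 Hz

k = Gd⁴/(8D³N_a) = (77.8×10³)(6.6⁴)/(8·74.0³·6) = 7.5896 N/mm = 7589.6 N/m
Wire length L = πDN_a = π·74.0·6 = 1394.9 mm
m = ρ·(πd²/4)·L = 7850 × 34.212×10⁻⁶ m² × 1.3949 m = 0.37461 kg
f_n = ½√(k/m) = 0.5·√(7589.6/0.37461) = 0.5·√(20260) = 71.169 Hz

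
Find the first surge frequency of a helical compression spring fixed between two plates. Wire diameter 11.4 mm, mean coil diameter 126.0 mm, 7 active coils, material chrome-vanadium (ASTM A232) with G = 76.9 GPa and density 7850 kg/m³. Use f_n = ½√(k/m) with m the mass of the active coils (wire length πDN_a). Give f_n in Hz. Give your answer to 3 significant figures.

k = Gd⁴/(8D³N_a) = (76.9×10³)(11.4⁴)/(8·126.0³·7) = 11.594 N/mm = 11594 N/m
Wire length L = πDN_a = π·126.0·7 = 2770.9 mm
m = ρ·(πd²/4)·L = 7850 × 102.07×10⁻⁶ m² × 2.7709 m = 2.2202 kg
f_n = ½√(k/m) = 0.5·√(11594/2.2202) = 0.5·√(5222.3) = 36.133 Hz

36.1 Hz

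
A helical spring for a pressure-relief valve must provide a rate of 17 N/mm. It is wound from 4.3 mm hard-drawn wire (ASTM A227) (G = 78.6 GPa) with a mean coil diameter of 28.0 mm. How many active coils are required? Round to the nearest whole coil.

9

N_a = Gd⁴/(8D³k) = (78.6×10³ × 4.3⁴)/(8 × 28.0³ × 17)
    = 2.68718e+07 / 2.98547e+06 = 9.001 → 9 coils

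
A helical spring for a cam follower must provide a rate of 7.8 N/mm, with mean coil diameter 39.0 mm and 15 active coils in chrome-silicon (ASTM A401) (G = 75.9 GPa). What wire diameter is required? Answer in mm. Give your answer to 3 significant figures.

d = (8D³N_a·k / G)^(1/4) = (8·39.0³·15·7.8 / (75.9×10³))^0.25
  = (731.52)^0.25 = 5.2006 mm

5.20 mm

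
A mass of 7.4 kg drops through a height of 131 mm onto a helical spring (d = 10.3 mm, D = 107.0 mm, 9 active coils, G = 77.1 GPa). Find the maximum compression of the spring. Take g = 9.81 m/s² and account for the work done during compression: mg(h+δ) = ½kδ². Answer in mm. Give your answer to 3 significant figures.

52.0 mm

k = Gd⁴/(8D³N_a) = (77.1×10³)(10.3⁴)/(8·107.0³·9) = 9.8383 N/mm
W = mg = 7.4 × 9.81 = 72.594 N
½kδ² − Wδ − Wh = 0 → δ = (W + √(W² + 2kWh))/k
δ = (72.594 + √(5269.9 + 187121))/9.8383 = (72.594 + 438.62)/9.8383 = 51.962 mm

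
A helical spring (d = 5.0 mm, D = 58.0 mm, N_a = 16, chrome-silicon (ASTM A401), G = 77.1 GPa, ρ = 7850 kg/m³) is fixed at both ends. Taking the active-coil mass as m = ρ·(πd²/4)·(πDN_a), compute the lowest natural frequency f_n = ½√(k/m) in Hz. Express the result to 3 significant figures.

k = Gd⁴/(8D³N_a) = (77.1×10³)(5.0⁴)/(8·58.0³·16) = 1.9295 N/mm = 1929.5 N/m
Wire length L = πDN_a = π·58.0·16 = 2915.4 mm
m = ρ·(πd²/4)·L = 7850 × 19.635×10⁻⁶ m² × 2.9154 m = 0.44936 kg
f_n = ½√(k/m) = 0.5·√(1929.5/0.44936) = 0.5·√(4293.8) = 32.764 Hz

32.8 Hz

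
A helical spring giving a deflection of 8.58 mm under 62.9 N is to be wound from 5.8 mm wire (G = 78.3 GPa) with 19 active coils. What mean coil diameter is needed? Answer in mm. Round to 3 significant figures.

43.0 mm

Required rate k = F/δ = 62.9/8.58 = 7.331 N/mm
D = (Gd⁴/(8N_a·k))^(1/3) = (78.3×10³·5.8⁴/(8·19·7.331))^(1/3)
  = (79518.2)^(1/3) = 43.0020 mm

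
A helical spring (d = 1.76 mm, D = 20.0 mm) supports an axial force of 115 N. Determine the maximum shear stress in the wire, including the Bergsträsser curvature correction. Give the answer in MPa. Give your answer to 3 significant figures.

1200 MPa

Spring index C = D/d = 20.0/1.76 = 11.3636
K_B = (4C+2)/(4C−3) = 47.455/42.455 = 1.1178
τ₀ = 8FD/(πd³) = 8·115·20.0/(π·1.76³) = 18400/17.127 = 1074.3 MPa
τ_max = K·τ₀ = 1.1178 × 1074.3 = 1200.8 MPa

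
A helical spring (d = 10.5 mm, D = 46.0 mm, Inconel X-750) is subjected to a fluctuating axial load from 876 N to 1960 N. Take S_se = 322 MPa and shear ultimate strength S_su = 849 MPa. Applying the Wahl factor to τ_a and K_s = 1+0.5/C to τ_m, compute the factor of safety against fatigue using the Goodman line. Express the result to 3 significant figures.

C = D/d = 46.0/10.5 = 4.3810; K_W = (4C−1)/(4C−4)+0.615/C = 1.3622; K_s = 1+0.5/C = 1.1141
F_a = (F_max−F_min)/2 = 542 N; F_m = (F_max+F_min)/2 = 1418 N
τ_a = K_W·8F_aD/(πd³) = 1.3622 × 54.844 = 74.709 MPa
τ_m = K_s·8F_mD/(πd³) = 1.1141 × 143.48 = 159.86 MPa
Goodman: 1/n_f = τ_a/S_se + τ_m/S_su = 74.709/322 + 159.86/849 = 0.23202 + 0.18829 = 0.42031
n_f = 1/0.42031 = 2.379

2.38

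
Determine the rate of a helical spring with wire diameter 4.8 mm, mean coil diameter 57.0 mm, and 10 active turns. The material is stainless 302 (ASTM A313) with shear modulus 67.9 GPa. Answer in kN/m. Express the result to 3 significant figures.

2.43 kN/m

k = Gd⁴/(8D³N_a) = (67.9×10³ × 4.8⁴) / (8 × 57.0³ × 10)
  = 3.60441e+07 / 1.48154e+07 = 2.4329 N/mm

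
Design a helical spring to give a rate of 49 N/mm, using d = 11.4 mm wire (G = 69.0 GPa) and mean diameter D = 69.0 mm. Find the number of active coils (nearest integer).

N_a = Gd⁴/(8D³k) = (69.0×10³ × 11.4⁴)/(8 × 69.0³ × 49)
    = 1.16538e+09 / 1.28776e+08 = 9.05 → 9 coils

9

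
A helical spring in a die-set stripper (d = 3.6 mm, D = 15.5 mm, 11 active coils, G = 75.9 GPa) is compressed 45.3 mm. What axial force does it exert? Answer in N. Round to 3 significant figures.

k = Gd⁴/(8D³N_a) = (75.9×10³)(3.6⁴)/(8·15.5³·11) = 38.902 N/mm
F = k·δ = 38.902 × 45.3 = 1762.3 N

1760 N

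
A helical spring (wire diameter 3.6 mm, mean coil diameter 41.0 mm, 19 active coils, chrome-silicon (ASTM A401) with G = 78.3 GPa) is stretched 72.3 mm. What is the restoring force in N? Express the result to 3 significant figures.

k = Gd⁴/(8D³N_a) = (78.3×10³)(3.6⁴)/(8·41.0³·19) = 1.2554 N/mm
F = k·δ = 1.2554 × 72.3 = 90.764 N

90.8 N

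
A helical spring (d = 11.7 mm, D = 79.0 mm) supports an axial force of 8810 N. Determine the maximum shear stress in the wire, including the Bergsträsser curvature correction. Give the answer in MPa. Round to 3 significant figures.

1340 MPa

Spring index C = D/d = 79.0/11.7 = 6.7521
K_B = (4C+2)/(4C−3) = 29.009/24.009 = 1.2083
τ₀ = 8FD/(πd³) = 8·8810·79.0/(π·11.7³) = 5.56792e+06/5031.6 = 1106.6 MPa
τ_max = K·τ₀ = 1.2083 × 1106.6 = 1337 MPa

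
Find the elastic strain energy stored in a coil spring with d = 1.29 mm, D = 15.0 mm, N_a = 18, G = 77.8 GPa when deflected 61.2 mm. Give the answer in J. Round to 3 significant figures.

k = Gd⁴/(8D³N_a) = (77.8×10³)(1.29⁴)/(8·15.0³·18) = 0.4433 N/mm
U = ½kδ² = 0.5 × 0.4433 × 61.2² = 830.19 N·mm = 0.83019 J

0.830 J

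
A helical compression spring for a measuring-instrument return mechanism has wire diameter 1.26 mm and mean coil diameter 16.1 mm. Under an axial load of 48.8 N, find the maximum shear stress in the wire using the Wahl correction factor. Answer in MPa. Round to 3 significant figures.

Spring index C = D/d = 16.1/1.26 = 12.7778
K_W = (4C−1)/(4C−4) + 0.615/C = 50.111/47.111 + 0.0481 = 1.1118
τ₀ = 8FD/(πd³) = 8·48.8·16.1/(π·1.26³) = 6285.44/6.2844 = 1000.2 MPa
τ_max = K·τ₀ = 1.1118 × 1000.2 = 1112 MPa

1110 MPa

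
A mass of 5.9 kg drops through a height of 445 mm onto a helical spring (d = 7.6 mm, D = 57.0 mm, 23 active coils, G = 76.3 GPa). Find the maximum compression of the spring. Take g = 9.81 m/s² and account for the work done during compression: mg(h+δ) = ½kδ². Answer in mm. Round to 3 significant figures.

91.1 mm

k = Gd⁴/(8D³N_a) = (76.3×10³)(7.6⁴)/(8·57.0³·23) = 7.4703 N/mm
W = mg = 5.9 × 9.81 = 57.879 N
½kδ² − Wδ − Wh = 0 → δ = (W + √(W² + 2kWh))/k
δ = (57.879 + √(3350 + 384811))/7.4703 = (57.879 + 623.03)/7.4703 = 91.149 mm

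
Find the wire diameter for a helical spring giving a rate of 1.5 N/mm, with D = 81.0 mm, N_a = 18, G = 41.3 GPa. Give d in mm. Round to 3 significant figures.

7.26 mm

d = (8D³N_a·k / G)^(1/4) = (8·81.0³·18·1.5 / (41.3×10³))^0.25
  = (2779.4)^0.25 = 7.2609 mm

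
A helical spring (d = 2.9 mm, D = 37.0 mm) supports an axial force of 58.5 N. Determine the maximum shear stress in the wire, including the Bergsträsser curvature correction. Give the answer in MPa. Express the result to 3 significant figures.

250 MPa

Spring index C = D/d = 37.0/2.9 = 12.7586
K_B = (4C+2)/(4C−3) = 53.034/48.034 = 1.1041
τ₀ = 8FD/(πd³) = 8·58.5·37.0/(π·2.9³) = 17316/76.62 = 226 MPa
τ_max = K·τ₀ = 1.1041 × 226 = 249.52 MPa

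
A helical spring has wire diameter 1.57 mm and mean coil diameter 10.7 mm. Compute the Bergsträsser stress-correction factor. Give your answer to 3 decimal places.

1.206

C = D/d = 10.7/1.57 = 6.8153
K_B = (4C+2)/(4C−3) = 29.261/24.261 = 1.2061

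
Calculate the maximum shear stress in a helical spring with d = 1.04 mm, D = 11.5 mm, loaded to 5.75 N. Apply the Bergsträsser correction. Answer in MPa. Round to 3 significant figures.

Spring index C = D/d = 11.5/1.04 = 11.0577
K_B = (4C+2)/(4C−3) = 46.231/41.231 = 1.1213
τ₀ = 8FD/(πd³) = 8·5.75·11.5/(π·1.04³) = 529/3.5339 = 149.69 MPa
τ_max = K·τ₀ = 1.1213 × 149.69 = 167.85 MPa

168 MPa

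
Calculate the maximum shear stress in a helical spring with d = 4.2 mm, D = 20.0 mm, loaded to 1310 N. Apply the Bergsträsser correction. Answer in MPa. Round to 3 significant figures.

1180 MPa

Spring index C = D/d = 20.0/4.2 = 4.7619
K_B = (4C+2)/(4C−3) = 21.048/16.048 = 1.3116
τ₀ = 8FD/(πd³) = 8·1310·20.0/(π·4.2³) = 209600/232.75 = 900.52 MPa
τ_max = K·τ₀ = 1.3116 × 900.52 = 1181.1 MPa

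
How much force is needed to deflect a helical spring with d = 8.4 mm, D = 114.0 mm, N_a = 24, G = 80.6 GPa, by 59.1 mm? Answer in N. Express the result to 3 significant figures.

k = Gd⁴/(8D³N_a) = (80.6×10³)(8.4⁴)/(8·114.0³·24) = 1.4107 N/mm
F = k·δ = 1.4107 × 59.1 = 83.373 N

83.4 N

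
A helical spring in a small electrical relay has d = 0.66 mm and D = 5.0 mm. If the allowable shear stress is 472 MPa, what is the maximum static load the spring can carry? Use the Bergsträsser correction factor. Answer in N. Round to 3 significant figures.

9.01 N

C = D/d = 5.0/0.66 = 7.5758
K_B = (4C+2)/(4C−3) = 32.303/27.303 = 1.1831
τ_max = K·8FD/(πd³) → F_max = τ_allow·πd³/(8DK)
F_max = 472·π·0.66³/(8·5.0·1.1831) = 426.31/47.325 = 9.0081 N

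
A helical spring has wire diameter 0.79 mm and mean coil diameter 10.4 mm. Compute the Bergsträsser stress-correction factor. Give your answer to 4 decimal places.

C = D/d = 10.4/0.79 = 13.1646
K_B = (4C+2)/(4C−3) = 54.658/49.658 = 1.1007

1.1007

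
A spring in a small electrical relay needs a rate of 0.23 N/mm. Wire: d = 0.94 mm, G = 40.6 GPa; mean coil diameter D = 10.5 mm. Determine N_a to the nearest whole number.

N_a = Gd⁴/(8D³k) = (40.6×10³ × 0.94⁴)/(8 × 10.5³ × 0.23)
    = 31698.4 / 2130.03 = 14.88 → 15 coils

15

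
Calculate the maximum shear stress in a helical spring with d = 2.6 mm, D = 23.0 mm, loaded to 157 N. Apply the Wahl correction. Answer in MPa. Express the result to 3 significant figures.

Spring index C = D/d = 23.0/2.6 = 8.8462
K_W = (4C−1)/(4C−4) + 0.615/C = 34.385/31.385 + 0.0695 = 1.1651
τ₀ = 8FD/(πd³) = 8·157·23.0/(π·2.6³) = 28888/55.217 = 523.18 MPa
τ_max = K·τ₀ = 1.1651 × 523.18 = 609.56 MPa

610 MPa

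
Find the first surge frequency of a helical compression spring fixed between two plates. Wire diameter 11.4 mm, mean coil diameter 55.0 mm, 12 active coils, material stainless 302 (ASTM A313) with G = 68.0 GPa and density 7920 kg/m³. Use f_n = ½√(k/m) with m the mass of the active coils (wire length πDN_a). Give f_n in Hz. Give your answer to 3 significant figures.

k = Gd⁴/(8D³N_a) = (68.0×10³)(11.4⁴)/(8·55.0³·12) = 71.907 N/mm = 71907 N/m
Wire length L = πDN_a = π·55.0·12 = 2073.5 mm
m = ρ·(πd²/4)·L = 7920 × 102.07×10⁻⁶ m² × 2.0735 m = 1.6762 kg
f_n = ½√(k/m) = 0.5·√(71907/1.6762) = 0.5·√(42899) = 103.56 Hz

104 Hz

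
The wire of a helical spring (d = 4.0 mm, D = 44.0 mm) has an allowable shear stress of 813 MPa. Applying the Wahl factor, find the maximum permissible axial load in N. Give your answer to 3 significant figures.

C = D/d = 44.0/4.0 = 11.0000
K_W = (4C−1)/(4C−4) + 0.615/C = 43.000/40.000 + 0.0559 = 1.1309
τ_max = K·8FD/(πd³) → F_max = τ_allow·πd³/(8DK)
F_max = 813·π·4.0³/(8·44.0·1.1309) = 1.6346e+05/398.08 = 410.63 N

411 N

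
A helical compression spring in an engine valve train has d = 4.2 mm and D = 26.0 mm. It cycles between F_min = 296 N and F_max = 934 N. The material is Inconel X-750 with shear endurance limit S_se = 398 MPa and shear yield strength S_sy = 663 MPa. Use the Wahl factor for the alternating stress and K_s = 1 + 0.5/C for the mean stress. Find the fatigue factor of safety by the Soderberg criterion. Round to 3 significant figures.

C = D/d = 26.0/4.2 = 6.1905; K_W = (4C−1)/(4C−4)+0.615/C = 1.2438; K_s = 1+0.5/C = 1.0808
F_a = (F_max−F_min)/2 = 319 N; F_m = (F_max+F_min)/2 = 615 N
τ_a = K_W·8F_aD/(πd³) = 1.2438 × 285.07 = 354.59 MPa
τ_m = K_s·8F_mD/(πd³) = 1.0808 × 549.59 = 593.98 MPa
Soderberg: 1/n_f = τ_a/S_se + τ_m/S_sy = 354.59/398 + 593.98/663 = 0.89092 + 0.89590 = 1.7868
n_f = 1/1.7868 = 0.5597

0.560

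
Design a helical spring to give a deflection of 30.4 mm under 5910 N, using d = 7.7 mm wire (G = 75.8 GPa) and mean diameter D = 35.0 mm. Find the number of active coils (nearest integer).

4

Required rate k = F/δ = 5910/30.4 = 194.41 N/mm
N_a = Gd⁴/(8D³k) = (75.8×10³ × 7.7⁴)/(8 × 35.0³ × 194.41)
    = 2.6646e+08 / 6.66819e+07 = 3.996 → 4 coils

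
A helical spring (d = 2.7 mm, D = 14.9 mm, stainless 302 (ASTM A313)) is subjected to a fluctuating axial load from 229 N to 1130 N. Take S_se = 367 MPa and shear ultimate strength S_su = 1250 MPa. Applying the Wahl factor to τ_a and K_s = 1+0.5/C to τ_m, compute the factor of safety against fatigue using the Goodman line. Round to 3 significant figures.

0.240

C = D/d = 14.9/2.7 = 5.5185; K_W = (4C−1)/(4C−4)+0.615/C = 1.2774; K_s = 1+0.5/C = 1.0906
F_a = (F_max−F_min)/2 = 450.5 N; F_m = (F_max+F_min)/2 = 679.5 N
τ_a = K_W·8F_aD/(πd³) = 1.2774 × 868.42 = 1109.3 MPa
τ_m = K_s·8F_mD/(πd³) = 1.0906 × 1309.9 = 1428.5 MPa
Goodman: 1/n_f = τ_a/S_se + τ_m/S_su = 1109.3/367 + 1428.5/1250 = 3.02273 + 1.14283 = 4.1656
n_f = 1/4.1656 = 0.2401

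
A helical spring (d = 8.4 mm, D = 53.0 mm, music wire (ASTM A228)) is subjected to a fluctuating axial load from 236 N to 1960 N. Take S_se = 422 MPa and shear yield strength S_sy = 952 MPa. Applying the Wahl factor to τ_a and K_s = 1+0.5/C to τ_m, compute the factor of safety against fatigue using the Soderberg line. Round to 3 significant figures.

C = D/d = 53.0/8.4 = 6.3095; K_W = (4C−1)/(4C−4)+0.615/C = 1.2387; K_s = 1+0.5/C = 1.0792
F_a = (F_max−F_min)/2 = 862 N; F_m = (F_max+F_min)/2 = 1098 N
τ_a = K_W·8F_aD/(πd³) = 1.2387 × 196.28 = 243.14 MPa
τ_m = K_s·8F_mD/(πd³) = 1.0792 × 250.02 = 269.84 MPa
Soderberg: 1/n_f = τ_a/S_se + τ_m/S_sy = 243.14/422 + 269.84/952 = 0.57617 + 0.28344 = 0.85961
n_f = 1/0.85961 = 1.163

1.16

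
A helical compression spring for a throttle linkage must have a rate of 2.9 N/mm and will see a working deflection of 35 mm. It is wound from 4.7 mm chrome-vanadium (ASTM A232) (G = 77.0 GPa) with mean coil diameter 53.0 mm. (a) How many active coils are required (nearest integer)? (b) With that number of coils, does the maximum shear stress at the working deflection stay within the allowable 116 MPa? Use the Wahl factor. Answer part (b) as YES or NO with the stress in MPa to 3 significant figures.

(a) 11 coils; (b) NO, τ_max = 147 MPa

N_a = Gd⁴/(8D³k) = (77.0×10³)(4.7⁴)/(8·53.0³·2.9) = 10.88 → N_a = 11
Actual rate k = Gd⁴/(8D³·11) = 2.868 N/mm
Working load F = kδ = 2.868·35 = 100.38 N
C = 53.0/4.7 = 11.2766; K_W = (4C−1)/(4C−4)+0.615/C = 1.1275
τ_max = K_W·8FD/(πd³) = 1.1275·130.49 = 147.12 MPa
τ_max > 116 MPa → exceeds allowable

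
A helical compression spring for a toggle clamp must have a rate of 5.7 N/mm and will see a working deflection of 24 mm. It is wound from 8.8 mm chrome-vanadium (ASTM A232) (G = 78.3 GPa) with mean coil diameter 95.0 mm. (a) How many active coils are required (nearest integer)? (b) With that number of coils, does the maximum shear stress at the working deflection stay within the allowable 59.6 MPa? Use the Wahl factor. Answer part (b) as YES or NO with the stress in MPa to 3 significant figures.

N_a = Gd⁴/(8D³k) = (78.3×10³)(8.8⁴)/(8·95.0³·5.7) = 12.01 → N_a = 12
Actual rate k = Gd⁴/(8D³·12) = 5.7049 N/mm
Working load F = kδ = 5.7049·24 = 136.92 N
C = 95.0/8.8 = 10.7955; K_W = (4C−1)/(4C−4)+0.615/C = 1.1335
τ_max = K_W·8FD/(πd³) = 1.1335·48.605 = 55.095 MPa
τ_max ≤ 59.6 MPa → acceptable

(a) 12 coils; (b) YES, τ_max = 55.1 MPa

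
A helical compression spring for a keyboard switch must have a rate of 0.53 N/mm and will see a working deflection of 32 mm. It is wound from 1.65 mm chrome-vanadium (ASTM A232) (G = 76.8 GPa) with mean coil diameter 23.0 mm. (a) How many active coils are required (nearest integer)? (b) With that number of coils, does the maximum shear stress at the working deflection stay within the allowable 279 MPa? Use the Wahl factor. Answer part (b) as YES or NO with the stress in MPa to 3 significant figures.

N_a = Gd⁴/(8D³k) = (76.8×10³)(1.65⁴)/(8·23.0³·0.53) = 11.03 → N_a = 11
Actual rate k = Gd⁴/(8D³·11) = 0.53166 N/mm
Working load F = kδ = 0.53166·32 = 17.013 N
C = 23.0/1.65 = 13.9394; K_W = (4C−1)/(4C−4)+0.615/C = 1.1021
τ_max = K_W·8FD/(πd³) = 1.1021·221.82 = 244.46 MPa
τ_max ≤ 279 MPa → acceptable

(a) 11 coils; (b) YES, τ_max = 244 MPa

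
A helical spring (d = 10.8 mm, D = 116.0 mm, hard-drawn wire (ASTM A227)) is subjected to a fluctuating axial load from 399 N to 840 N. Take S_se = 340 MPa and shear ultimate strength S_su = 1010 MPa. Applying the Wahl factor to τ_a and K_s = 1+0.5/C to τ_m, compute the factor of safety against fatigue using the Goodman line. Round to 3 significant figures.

C = D/d = 116.0/10.8 = 10.7407; K_W = (4C−1)/(4C−4)+0.615/C = 1.1343; K_s = 1+0.5/C = 1.0466
F_a = (F_max−F_min)/2 = 220.5 N; F_m = (F_max+F_min)/2 = 619.5 N
τ_a = K_W·8F_aD/(πd³) = 1.1343 × 51.705 = 58.647 MPa
τ_m = K_s·8F_mD/(πd³) = 1.0466 × 145.27 = 152.03 MPa
Goodman: 1/n_f = τ_a/S_se + τ_m/S_su = 58.647/340 + 152.03/1010 = 0.17249 + 0.15052 = 0.32302
n_f = 1/0.32302 = 3.096

3.10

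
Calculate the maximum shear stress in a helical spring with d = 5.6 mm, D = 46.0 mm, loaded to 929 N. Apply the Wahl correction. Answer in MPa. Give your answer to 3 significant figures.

Spring index C = D/d = 46.0/5.6 = 8.2143
K_W = (4C−1)/(4C−4) + 0.615/C = 31.857/28.857 + 0.0749 = 1.1788
τ₀ = 8FD/(πd³) = 8·929·46.0/(π·5.6³) = 341872/551.71 = 619.65 MPa
τ_max = K·τ₀ = 1.1788 × 619.65 = 730.47 MPa

730 MPa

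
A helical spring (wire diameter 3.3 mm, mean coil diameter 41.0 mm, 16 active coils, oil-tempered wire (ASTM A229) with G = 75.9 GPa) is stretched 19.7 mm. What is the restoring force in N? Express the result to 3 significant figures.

20.1 N

k = Gd⁴/(8D³N_a) = (75.9×10³)(3.3⁴)/(8·41.0³·16) = 1.0203 N/mm
F = k·δ = 1.0203 × 19.7 = 20.1 N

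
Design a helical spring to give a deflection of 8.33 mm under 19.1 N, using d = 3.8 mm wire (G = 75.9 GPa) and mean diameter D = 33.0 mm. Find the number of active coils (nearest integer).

24

Required rate k = F/δ = 19.1/8.33 = 2.2929 N/mm
N_a = Gd⁴/(8D³k) = (75.9×10³ × 3.8⁴)/(8 × 33.0³ × 2.2929)
    = 1.58262e+07 / 659205 = 24.01 → 24 coils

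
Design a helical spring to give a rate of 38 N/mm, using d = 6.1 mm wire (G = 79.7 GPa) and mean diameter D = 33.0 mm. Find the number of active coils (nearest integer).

10

N_a = Gd⁴/(8D³k) = (79.7×10³ × 6.1⁴)/(8 × 33.0³ × 38)
    = 1.10351e+08 / 1.09248e+07 = 10.1 → 10 coils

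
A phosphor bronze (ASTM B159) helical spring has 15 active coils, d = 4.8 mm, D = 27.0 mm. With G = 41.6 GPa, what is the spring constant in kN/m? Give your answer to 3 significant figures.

9.35 kN/m

k = Gd⁴/(8D³N_a) = (41.6×10³ × 4.8⁴) / (8 × 27.0³ × 15)
  = 2.2083e+07 / 2.36196e+06 = 9.3494 N/mm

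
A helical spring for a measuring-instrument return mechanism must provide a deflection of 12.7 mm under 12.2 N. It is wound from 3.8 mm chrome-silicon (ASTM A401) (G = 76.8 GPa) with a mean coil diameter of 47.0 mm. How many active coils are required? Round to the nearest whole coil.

20

Required rate k = F/δ = 12.2/12.7 = 0.96063 N/mm
N_a = Gd⁴/(8D³k) = (76.8×10³ × 3.8⁴)/(8 × 47.0³ × 0.96063)
    = 1.60138e+07 / 797884 = 20.07 → 20 coils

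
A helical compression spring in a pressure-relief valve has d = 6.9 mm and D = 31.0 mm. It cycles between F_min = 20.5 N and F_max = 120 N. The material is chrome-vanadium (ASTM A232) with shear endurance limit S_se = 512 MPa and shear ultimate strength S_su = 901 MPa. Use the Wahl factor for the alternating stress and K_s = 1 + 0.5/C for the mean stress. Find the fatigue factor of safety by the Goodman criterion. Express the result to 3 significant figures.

19.1

C = D/d = 31.0/6.9 = 4.4928; K_W = (4C−1)/(4C−4)+0.615/C = 1.3516; K_s = 1+0.5/C = 1.1113
F_a = (F_max−F_min)/2 = 49.75 N; F_m = (F_max+F_min)/2 = 70.25 N
τ_a = K_W·8F_aD/(πd³) = 1.3516 × 11.955 = 16.159 MPa
τ_m = K_s·8F_mD/(πd³) = 1.1113 × 16.881 = 18.76 MPa
Goodman: 1/n_f = τ_a/S_se + τ_m/S_su = 16.159/512 + 18.76/901 = 0.03156 + 0.02082 = 0.052381
n_f = 1/0.052381 = 19.09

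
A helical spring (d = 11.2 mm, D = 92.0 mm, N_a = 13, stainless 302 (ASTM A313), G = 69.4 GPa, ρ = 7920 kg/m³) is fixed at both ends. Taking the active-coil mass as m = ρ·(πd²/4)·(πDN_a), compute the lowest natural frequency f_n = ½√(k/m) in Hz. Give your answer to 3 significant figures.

k = Gd⁴/(8D³N_a) = (69.4×10³)(11.2⁴)/(8·92.0³·13) = 13.484 N/mm = 13484 N/m
Wire length L = πDN_a = π·92.0·13 = 3757.3 mm
m = ρ·(πd²/4)·L = 7920 × 98.52×10⁻⁶ m² × 3.7573 m = 2.9318 kg
f_n = ½√(k/m) = 0.5·√(13484/2.9318) = 0.5·√(4599.4) = 33.909 Hz

33.9 Hz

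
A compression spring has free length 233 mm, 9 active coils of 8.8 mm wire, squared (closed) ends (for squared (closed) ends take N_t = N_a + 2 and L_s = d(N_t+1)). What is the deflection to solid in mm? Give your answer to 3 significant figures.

N_t = 11; L_s = 8.8·12 = 105.6 mm
δ_solid = L₀ − L_s = 233 − 105.6 = 127.4 mm

127 mm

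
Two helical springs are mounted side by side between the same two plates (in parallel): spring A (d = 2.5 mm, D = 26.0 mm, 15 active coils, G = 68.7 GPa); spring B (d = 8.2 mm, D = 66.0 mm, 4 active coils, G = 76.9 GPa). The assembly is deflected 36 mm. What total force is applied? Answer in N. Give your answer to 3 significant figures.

k_A = Gd⁴/(8D³N_a) = (68.7×10³)(2.5⁴)/(8·26.0³·15) = 1.2724 N/mm
k_B = Gd⁴/(8D³N_a) = (76.9×10³)(8.2⁴)/(8·66.0³·4) = 37.792 N/mm
Parallel: k_eq = 1.2724 + 37.792 = 39.064 N/mm
F = k_eq·δ = 39.064·36 = 1406.3 N

1410 N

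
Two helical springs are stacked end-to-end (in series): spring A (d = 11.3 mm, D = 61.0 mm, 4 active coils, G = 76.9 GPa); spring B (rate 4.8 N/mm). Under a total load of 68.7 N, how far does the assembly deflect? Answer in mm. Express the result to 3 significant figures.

k_A = Gd⁴/(8D³N_a) = (76.9×10³)(11.3⁴)/(8·61.0³·4) = 172.62 N/mm
Series: 1/k_eq = 1/172.62 + 1/4.8 = 0.21413; k_eq = 4.6701 N/mm
δ = F/k_eq = 68.7/4.6701 = 14.71 mm

14.7 mm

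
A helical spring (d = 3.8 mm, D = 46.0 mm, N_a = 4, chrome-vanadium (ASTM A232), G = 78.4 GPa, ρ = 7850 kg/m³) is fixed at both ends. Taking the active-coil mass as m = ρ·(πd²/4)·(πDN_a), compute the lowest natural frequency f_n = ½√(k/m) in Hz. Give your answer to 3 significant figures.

160 Hz

k = Gd⁴/(8D³N_a) = (78.4×10³)(3.8⁴)/(8·46.0³·4) = 5.2484 N/mm = 5248.4 N/m
Wire length L = πDN_a = π·46.0·4 = 578.05 mm
m = ρ·(πd²/4)·L = 7850 × 11.341×10⁻⁶ m² × 0.57805 m = 0.051463 kg
f_n = ½√(k/m) = 0.5·√(5248.4/0.051463) = 0.5·√(1.0198e+05) = 159.67 Hz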